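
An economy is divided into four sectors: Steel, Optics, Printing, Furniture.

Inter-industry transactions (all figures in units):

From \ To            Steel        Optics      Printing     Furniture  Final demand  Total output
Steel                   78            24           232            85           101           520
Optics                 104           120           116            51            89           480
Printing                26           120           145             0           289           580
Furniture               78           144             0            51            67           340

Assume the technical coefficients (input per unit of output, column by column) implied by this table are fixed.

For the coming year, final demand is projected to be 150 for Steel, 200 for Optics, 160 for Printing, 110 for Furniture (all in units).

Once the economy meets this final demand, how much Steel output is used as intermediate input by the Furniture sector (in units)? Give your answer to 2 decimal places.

Technical coefficients a_ij = z_ij / X_j:
  a_11 = 78/520 = 0.15, a_21 = 104/520 = 0.20, a_31 = 26/520 = 0.05, a_41 = 78/520 = 0.15
  a_12 = 24/480 = 0.05, a_22 = 120/480 = 0.25, a_32 = 120/480 = 0.25, a_42 = 144/480 = 0.30
  a_13 = 232/580 = 0.40, a_23 = 116/580 = 0.20, a_33 = 145/580 = 0.25, a_43 = 0/580 = 0.00
  a_14 = 85/340 = 0.25, a_24 = 51/340 = 0.15, a_34 = 0/340 = 0.00, a_44 = 51/340 = 0.15
I − A =
  [   0.85    -0.05    -0.40    -0.25]
  [  -0.20     0.75    -0.20    -0.15]
  [  -0.05    -0.25     0.75     0.00]
  [  -0.15    -0.30     0.00     0.85]
Compute the cofactors C_ij = (−1)^(i+j)·(3×3 minor ij) of I−A; the adjugate is their transpose:
adj(I−A) = Cᵀ =
  [ 0.401875   0.173125   0.260500   0.148750]
  [ 0.152875   0.496750   0.214000   0.132625]
  [ 0.077750   0.177125   0.450875   0.054125]
  [ 0.124875   0.205875   0.121500   0.392625]
det(I−A) = Σ_j (I−A)_1j·C_1j = (0.85)(0.401875) + (-0.05)(0.152875) + (-0.40)(0.077750) + (-0.25)(0.124875) = 0.27163125
(I − A)⁻¹ = adj(I−A) / det(I−A) ≈
  [   1.4795     0.6374     0.9590     0.5476]
  [   0.5628     1.8288     0.7878     0.4883]
  [   0.2862     0.6521     1.6599     0.1993]
  [   0.4597     0.7579     0.4473     1.4454]
First solve x = (I − A)⁻¹ d = adj(I−A)·d / det(I−A); in particular x_4 = (0.124875·150 + 0.205875·200 + 0.121500·160 + 0.392625·110) / 0.27163125 = 122.535 / 0.27163125 ≈ 451.1079.
Intermediate flow from 1 to 4: z_14 = a_14 · x_4 = 0.25 × 122.535 / 0.27163125 = 30.63375 / 0.27163125 ≈ 112.78.

z_14 = 112.78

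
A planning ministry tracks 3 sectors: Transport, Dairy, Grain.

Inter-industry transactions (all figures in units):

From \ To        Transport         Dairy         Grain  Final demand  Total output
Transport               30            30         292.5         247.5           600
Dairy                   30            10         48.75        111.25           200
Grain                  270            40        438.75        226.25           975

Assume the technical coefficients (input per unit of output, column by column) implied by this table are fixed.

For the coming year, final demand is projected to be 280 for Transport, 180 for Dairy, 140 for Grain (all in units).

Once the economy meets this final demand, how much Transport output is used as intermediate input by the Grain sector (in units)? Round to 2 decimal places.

z_TG = 253.49

Technical coefficients a_ij = z_ij / X_j:
  a_TT = 30/600 = 0.05, a_DT = 30/600 = 0.05, a_GT = 270/600 = 0.45
  a_TD = 30/200 = 0.15, a_DD = 10/200 = 0.05, a_GD = 40/200 = 0.20
  a_TG = 292.5/975 = 0.30, a_DG = 48.75/975 = 0.05, a_GG = 438.75/975 = 0.45
I − A =
  [   0.95    -0.15    -0.30]
  [  -0.05     0.95    -0.05]
  [  -0.45    -0.20     0.55]
Cofactors of I−A, C_ij = (−1)^(i+j)·(minor ij) (rows/columns in the sector order above):
  C_11 = (0.95)(0.55) − (-0.05)(-0.20) = 0.5125
  C_12 = −[(-0.05)(0.55) − (-0.05)(-0.45)] = 0.0500
  C_13 = (-0.05)(-0.20) − (0.95)(-0.45) = 0.4375
  C_21 = −[(-0.15)(0.55) − (-0.30)(-0.20)] = 0.1425
  C_22 = (0.95)(0.55) − (-0.30)(-0.45) = 0.3875
  C_23 = −[(0.95)(-0.20) − (-0.15)(-0.45)] = 0.2575
  C_31 = (-0.15)(-0.05) − (-0.30)(0.95) = 0.2925
  C_32 = −[(0.95)(-0.05) − (-0.30)(-0.05)] = 0.0625
  C_33 = (0.95)(0.95) − (-0.15)(-0.05) = 0.8950
det(I−A) = Σ_j (I−A)_1j·C_1j = (0.95)(0.5125) + (-0.15)(0.0500) + (-0.30)(0.4375) = 0.348125
adj(I−A) = Cᵀ =
  [ 0.5125   0.1425   0.2925]
  [ 0.0500   0.3875   0.0625]
  [ 0.4375   0.2575   0.8950]
(I − A)⁻¹ = adj(I−A) / det(I−A) ≈
  [   1.4722     0.4093     0.8402]
  [   0.1436     1.1131     0.1795]
  [   1.2567     0.7397     2.5709]
First solve x = (I − A)⁻¹ d = adj(I−A)·d / det(I−A); in particular x_G = (0.4375·280 + 0.2575·180 + 0.8950·140) / 0.348125 = 294.15 / 0.348125 ≈ 844.9551.
Intermediate flow from T to G: z_TG = a_TG · x_G = 0.30 × 294.15 / 0.348125 = 88.245 / 0.348125 ≈ 253.49.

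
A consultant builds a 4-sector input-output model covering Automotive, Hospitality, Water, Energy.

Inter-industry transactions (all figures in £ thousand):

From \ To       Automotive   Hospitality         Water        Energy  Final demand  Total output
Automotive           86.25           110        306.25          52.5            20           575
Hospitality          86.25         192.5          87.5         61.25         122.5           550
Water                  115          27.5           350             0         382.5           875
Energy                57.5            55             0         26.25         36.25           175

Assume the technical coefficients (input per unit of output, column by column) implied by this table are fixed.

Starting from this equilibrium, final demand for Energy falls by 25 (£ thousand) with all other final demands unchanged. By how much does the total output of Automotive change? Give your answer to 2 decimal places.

Technical coefficients a_ij = z_ij / X_j:
  a_11 = 86.25/575 = 0.15, a_21 = 86.25/575 = 0.15, a_31 = 115/575 = 0.20, a_41 = 57.5/575 = 0.10
  a_12 = 110/550 = 0.20, a_22 = 192.5/550 = 0.35, a_32 = 27.5/550 = 0.05, a_42 = 55/550 = 0.10
  a_13 = 306.25/875 = 0.35, a_23 = 87.5/875 = 0.10, a_33 = 350/875 = 0.40, a_43 = 0/875 = 0.00
  a_14 = 52.5/175 = 0.30, a_24 = 61.25/175 = 0.35, a_34 = 0/175 = 0.00, a_44 = 26.25/175 = 0.15
I − A =
  [   0.85    -0.20    -0.35    -0.30]
  [  -0.15     0.65    -0.10    -0.35]
  [  -0.20    -0.05     0.60     0.00]
  [  -0.10    -0.10     0.00     0.85]
Compute the cofactors C_ij = (−1)^(i+j)·(3×3 minor ij) of I−A; the adjugate is their transpose:
adj(I−A) = Cᵀ =
  [ 0.306250   0.134875   0.201125   0.163625]
  [ 0.114500   0.356000   0.126125   0.187000]
  [ 0.111625   0.074625   0.383375   0.070125]
  [ 0.049500   0.057750   0.038500   0.257125]
det(I−A) = Σ_j (I−A)_1j·C_1j = (0.85)(0.306250) + (-0.20)(0.114500) + (-0.35)(0.111625) + (-0.30)(0.049500) = 0.18349375
(I − A)⁻¹ = adj(I−A) / det(I−A) ≈
  [   1.6690     0.7350     1.0961     0.8917]
  [   0.6240     1.9401     0.6874     1.0191]
  [   0.6083     0.4067     2.0893     0.3822]
  [   0.2698     0.3147     0.2098     1.4013]
Δx = (I − A)⁻¹ Δd with Δd having -25 in the Energy component and 0 elsewhere.
So Δx_1 = L_14 · (-25), where L_14 = adj(I−A)_14 / det(I−A) = 0.163625 / 0.18349375.
Δx_1 = 0.163625 × (-25) / 0.18349375 = -4.090625 / 0.18349375 ≈ -22.29.

Δx_1 = -22.29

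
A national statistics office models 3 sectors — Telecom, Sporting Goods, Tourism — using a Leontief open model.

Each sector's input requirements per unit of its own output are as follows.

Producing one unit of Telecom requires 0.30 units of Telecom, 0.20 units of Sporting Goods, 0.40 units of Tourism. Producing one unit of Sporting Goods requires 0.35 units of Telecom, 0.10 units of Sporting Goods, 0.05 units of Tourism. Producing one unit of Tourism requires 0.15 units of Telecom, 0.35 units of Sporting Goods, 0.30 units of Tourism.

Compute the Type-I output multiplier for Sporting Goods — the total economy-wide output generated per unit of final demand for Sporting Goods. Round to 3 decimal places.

I − A =
  [   0.70    -0.35    -0.15]
  [  -0.20     0.90    -0.35]
  [  -0.40    -0.05     0.70]
Cofactors of I−A, C_ij = (−1)^(i+j)·(minor ij) (rows/columns in the sector order above):
  C_11 = (0.90)(0.70) − (-0.35)(-0.05) = 0.6125
  C_12 = −[(-0.20)(0.70) − (-0.35)(-0.40)] = 0.2800
  C_13 = (-0.20)(-0.05) − (0.90)(-0.40) = 0.3700
  C_21 = −[(-0.35)(0.70) − (-0.15)(-0.05)] = 0.2525
  C_22 = (0.70)(0.70) − (-0.15)(-0.40) = 0.4300
  C_23 = −[(0.70)(-0.05) − (-0.35)(-0.40)] = 0.1750
  C_31 = (-0.35)(-0.35) − (-0.15)(0.90) = 0.2575
  C_32 = −[(0.70)(-0.35) − (-0.15)(-0.20)] = 0.2750
  C_33 = (0.70)(0.90) − (-0.35)(-0.20) = 0.5600
det(I−A) = Σ_j (I−A)_1j·C_1j = (0.70)(0.6125) + (-0.35)(0.2800) + (-0.15)(0.3700) = 0.27525
adj(I−A) = Cᵀ =
  [ 0.6125   0.2525   0.2575]
  [ 0.2800   0.4300   0.2750]
  [ 0.3700   0.1750   0.5600]
(I − A)⁻¹ = adj(I−A) / det(I−A) ≈
  [   2.2252     0.9173     0.9355]
  [   1.0173     1.5622     0.9991]
  [   1.3442     0.6358     2.0345]
The output multiplier for sector j is the column-j sum of the Leontief inverse (I − A)⁻¹ = adj(I−A) / det(I−A).
Column 2 of adj(I−A): (0.2525, 0.4300, 0.1750); det(I−A) = 0.27525.
m_2 = (0.2525 + 0.4300 + 0.1750) / 0.27525 = 0.8575 / 0.27525 ≈ 3.115.

m_2 = 3.115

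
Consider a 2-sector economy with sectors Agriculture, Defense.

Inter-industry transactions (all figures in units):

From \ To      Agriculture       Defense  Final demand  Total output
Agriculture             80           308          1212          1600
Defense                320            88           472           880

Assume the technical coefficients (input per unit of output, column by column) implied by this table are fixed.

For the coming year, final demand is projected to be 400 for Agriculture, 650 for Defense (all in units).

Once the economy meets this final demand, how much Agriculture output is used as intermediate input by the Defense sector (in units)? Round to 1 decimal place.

Technical coefficients a_ij = z_ij / X_j:
  a_11 = 80/1600 = 0.05, a_21 = 320/1600 = 0.20
  a_12 = 308/880 = 0.35, a_22 = 88/880 = 0.10
I − A =
  [   0.95    -0.35]
  [  -0.20     0.90]
det(I−A) = (0.95)(0.90) − (-0.35)(-0.20) = 0.7850
adj(I−A) = [[0.90, 0.35], [0.20, 0.95]]
(I − A)⁻¹ = adj(I−A) / det(I−A) ≈
  [   1.1465     0.4459]
  [   0.2548     1.2102]
First solve x = (I − A)⁻¹ d = adj(I−A)·d / det(I−A); in particular x_2 = (0.20·400 + 0.95·650) / 0.7850 = 697.50 / 0.7850 ≈ 888.535.
Intermediate flow from 1 to 2: z_12 = a_12 · x_2 = 0.35 × 697.50 / 0.7850 = 244.125 / 0.7850 ≈ 311.0.

z_12 = 311.0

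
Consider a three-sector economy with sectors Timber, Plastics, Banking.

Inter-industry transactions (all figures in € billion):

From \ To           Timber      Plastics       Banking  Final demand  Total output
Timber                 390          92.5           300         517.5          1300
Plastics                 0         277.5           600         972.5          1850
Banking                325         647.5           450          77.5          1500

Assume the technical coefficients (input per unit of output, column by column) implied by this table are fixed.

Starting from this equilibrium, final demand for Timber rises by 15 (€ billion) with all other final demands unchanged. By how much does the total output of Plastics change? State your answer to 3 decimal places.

Δx_P = 5.535

Technical coefficients a_ij = z_ij / X_j:
  a_TT = 390/1300 = 0.30, a_PT = 0/1300 = 0.00, a_BT = 325/1300 = 0.25
  a_TP = 92.5/1850 = 0.05, a_PP = 277.5/1850 = 0.15, a_BP = 647.5/1850 = 0.35
  a_TB = 300/1500 = 0.20, a_PB = 600/1500 = 0.40, a_BB = 450/1500 = 0.30
I − A =
  [   0.70    -0.05    -0.20]
  [   0.00     0.85    -0.40]
  [  -0.25    -0.35     0.70]
Cofactors of I−A, C_ij = (−1)^(i+j)·(minor ij) (rows/columns in the sector order above):
  C_11 = (0.85)(0.70) − (-0.40)(-0.35) = 0.4550
  C_12 = −[(0.00)(0.70) − (-0.40)(-0.25)] = 0.1000
  C_13 = (0.00)(-0.35) − (0.85)(-0.25) = 0.2125
  C_21 = −[(-0.05)(0.70) − (-0.20)(-0.35)] = 0.1050
  C_22 = (0.70)(0.70) − (-0.20)(-0.25) = 0.4400
  C_23 = −[(0.70)(-0.35) − (-0.05)(-0.25)] = 0.2575
  C_31 = (-0.05)(-0.40) − (-0.20)(0.85) = 0.1900
  C_32 = −[(0.70)(-0.40) − (-0.20)(0.00)] = 0.2800
  C_33 = (0.70)(0.85) − (-0.05)(0.00) = 0.5950
det(I−A) = Σ_j (I−A)_1j·C_1j = (0.70)(0.4550) + (-0.05)(0.1000) + (-0.20)(0.2125) = 0.2710
adj(I−A) = Cᵀ =
  [ 0.4550   0.1050   0.1900]
  [ 0.1000   0.4400   0.2800]
  [ 0.2125   0.2575   0.5950]
(I − A)⁻¹ = adj(I−A) / det(I−A) ≈
  [   1.6790     0.3875     0.7011]
  [   0.3690     1.6236     1.0332]
  [   0.7841     0.9502     2.1956]
Δx = (I − A)⁻¹ Δd with Δd having +15 in the Timber component and 0 elsewhere.
So Δx_P = L_PT · (+15), where L_PT = adj(I−A)_PT / det(I−A) = 0.1000 / 0.2710.
Δx_P = 0.1000 × (+15) / 0.2710 = 1.50 / 0.2710 ≈ 5.535.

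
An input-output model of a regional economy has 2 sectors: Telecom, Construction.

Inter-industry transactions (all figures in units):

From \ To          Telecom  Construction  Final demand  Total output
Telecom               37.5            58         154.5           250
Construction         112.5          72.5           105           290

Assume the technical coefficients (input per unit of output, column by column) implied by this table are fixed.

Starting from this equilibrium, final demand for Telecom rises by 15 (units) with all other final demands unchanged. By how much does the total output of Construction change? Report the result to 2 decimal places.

Δx_C = 12.33

Technical coefficients a_ij = z_ij / X_j:
  a_TT = 37.5/250 = 0.15, a_CT = 112.5/250 = 0.45
  a_TC = 58/290 = 0.20, a_CC = 72.5/290 = 0.25
I − A =
  [   0.85    -0.20]
  [  -0.45     0.75]
det(I−A) = (0.85)(0.75) − (-0.20)(-0.45) = 0.5475
adj(I−A) = [[0.75, 0.20], [0.45, 0.85]]
(I − A)⁻¹ = adj(I−A) / det(I−A) ≈
  [   1.3699     0.3653]
  [   0.8219     1.5525]
Δx = (I − A)⁻¹ Δd with Δd having +15 in the Telecom component and 0 elsewhere.
So Δx_C = L_CT · (+15), where L_CT = adj(I−A)_CT / det(I−A) = 0.45 / 0.5475.
Δx_C = 0.45 × (+15) / 0.5475 = 6.75 / 0.5475 ≈ 12.33.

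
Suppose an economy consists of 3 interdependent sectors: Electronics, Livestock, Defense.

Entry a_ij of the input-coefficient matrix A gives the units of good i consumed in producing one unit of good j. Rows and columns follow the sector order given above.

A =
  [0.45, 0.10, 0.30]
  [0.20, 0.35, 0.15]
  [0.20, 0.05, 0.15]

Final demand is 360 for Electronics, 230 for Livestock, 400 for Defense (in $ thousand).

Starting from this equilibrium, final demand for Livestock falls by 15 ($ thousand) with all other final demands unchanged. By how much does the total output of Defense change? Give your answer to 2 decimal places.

Δx_3 = -3.00

I − A =
  [   0.55    -0.10    -0.30]
  [  -0.20     0.65    -0.15]
  [  -0.20    -0.05     0.85]
Cofactors of I−A, C_ij = (−1)^(i+j)·(minor ij) (rows/columns in the sector order above):
  C_11 = (0.65)(0.85) − (-0.15)(-0.05) = 0.5450
  C_12 = −[(-0.20)(0.85) − (-0.15)(-0.20)] = 0.2000
  C_13 = (-0.20)(-0.05) − (0.65)(-0.20) = 0.1400
  C_21 = −[(-0.10)(0.85) − (-0.30)(-0.05)] = 0.1000
  C_22 = (0.55)(0.85) − (-0.30)(-0.20) = 0.4075
  C_23 = −[(0.55)(-0.05) − (-0.10)(-0.20)] = 0.0475
  C_31 = (-0.10)(-0.15) − (-0.30)(0.65) = 0.2100
  C_32 = −[(0.55)(-0.15) − (-0.30)(-0.20)] = 0.1425
  C_33 = (0.55)(0.65) − (-0.10)(-0.20) = 0.3375
det(I−A) = Σ_j (I−A)_1j·C_1j = (0.55)(0.5450) + (-0.10)(0.2000) + (-0.30)(0.1400) = 0.23775
adj(I−A) = Cᵀ =
  [ 0.5450   0.1000   0.2100]
  [ 0.2000   0.4075   0.1425]
  [ 0.1400   0.0475   0.3375]
(I − A)⁻¹ = adj(I−A) / det(I−A) ≈
  [   2.2923     0.4206     0.8833]
  [   0.8412     1.7140     0.5994]
  [   0.5889     0.1998     1.4196]
Δx = (I − A)⁻¹ Δd with Δd having -15 in the Livestock component and 0 elsewhere.
So Δx_3 = L_32 · (-15), where L_32 = adj(I−A)_32 / det(I−A) = 0.0475 / 0.23775.
Δx_3 = 0.0475 × (-15) / 0.23775 = -0.7125 / 0.23775 ≈ -3.00.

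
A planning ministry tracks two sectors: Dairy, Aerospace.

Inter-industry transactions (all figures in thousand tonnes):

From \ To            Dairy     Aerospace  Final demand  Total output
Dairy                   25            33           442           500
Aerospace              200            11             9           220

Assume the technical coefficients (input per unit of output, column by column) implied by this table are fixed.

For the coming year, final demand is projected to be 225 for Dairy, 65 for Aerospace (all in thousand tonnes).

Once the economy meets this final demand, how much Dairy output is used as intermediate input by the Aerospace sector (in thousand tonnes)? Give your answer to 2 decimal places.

z_12 = 27.02

Technical coefficients a_ij = z_ij / X_j:
  a_11 = 25/500 = 0.05, a_21 = 200/500 = 0.40
  a_12 = 33/220 = 0.15, a_22 = 11/220 = 0.05
I − A =
  [   0.95    -0.15]
  [  -0.40     0.95]
det(I−A) = (0.95)(0.95) − (-0.15)(-0.40) = 0.8425
adj(I−A) = [[0.95, 0.15], [0.40, 0.95]]
(I − A)⁻¹ = adj(I−A) / det(I−A) ≈
  [   1.1276     0.1780]
  [   0.4748     1.1276]
First solve x = (I − A)⁻¹ d = adj(I−A)·d / det(I−A); in particular x_2 = (0.40·225 + 0.95·65) / 0.8425 = 151.75 / 0.8425 ≈ 180.1187.
Intermediate flow from 1 to 2: z_12 = a_12 · x_2 = 0.15 × 151.75 / 0.8425 = 22.7625 / 0.8425 ≈ 27.02.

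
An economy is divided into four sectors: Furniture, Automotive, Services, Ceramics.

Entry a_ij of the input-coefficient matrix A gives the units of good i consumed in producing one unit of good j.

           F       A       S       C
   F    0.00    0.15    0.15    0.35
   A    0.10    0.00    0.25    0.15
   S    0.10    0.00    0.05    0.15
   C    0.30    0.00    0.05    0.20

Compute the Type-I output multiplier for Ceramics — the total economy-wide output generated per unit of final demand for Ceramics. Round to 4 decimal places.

m_C = 2.7979

I − A =
  [   1.00    -0.15    -0.15    -0.35]
  [  -0.10     1.00    -0.25    -0.15]
  [  -0.10     0.00     0.95    -0.15]
  [  -0.30     0.00    -0.05     0.80]
Compute the cofactors C_ij = (−1)^(i+j)·(3×3 minor ij) of I−A; the adjugate is their transpose:
adj(I−A) = Cᵀ =
  [ 0.752500   0.112875   0.168625   0.382000]
  [ 0.150000   0.632250   0.201750   0.222000]
  [ 0.125000   0.018750   0.676250   0.185000]
  [ 0.290000   0.043500   0.105500   0.917000]
det(I−A) = Σ_j (I−A)_1j·C_1j = (1.00)(0.752500) + (-0.15)(0.150000) + (-0.15)(0.125000) + (-0.35)(0.290000) = 0.60975
(I − A)⁻¹ = adj(I−A) / det(I−A) ≈
  [   1.23411     0.18512     0.27655     0.62649]
  [   0.24600     1.03690     0.33087     0.36408]
  [   0.20500     0.03075     1.10906     0.30340]
  [   0.47560     0.07134     0.17302     1.50390]
The output multiplier for sector j is the column-j sum of the Leontief inverse (I − A)⁻¹ = adj(I−A) / det(I−A).
Column C of adj(I−A): (0.382000, 0.222000, 0.185000, 0.917000); det(I−A) = 0.60975.
m_C = (0.382000 + 0.222000 + 0.185000 + 0.917000) / 0.60975 = 1.706 / 0.60975 ≈ 2.7979.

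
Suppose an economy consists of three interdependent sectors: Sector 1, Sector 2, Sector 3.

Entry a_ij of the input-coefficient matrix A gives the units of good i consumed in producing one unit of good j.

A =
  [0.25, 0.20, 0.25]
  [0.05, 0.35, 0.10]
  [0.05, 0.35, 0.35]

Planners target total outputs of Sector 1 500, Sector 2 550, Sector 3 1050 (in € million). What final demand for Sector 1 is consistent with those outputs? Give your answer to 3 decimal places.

I − A =
  [   0.75    -0.20    -0.25]
  [  -0.05     0.65    -0.10]
  [  -0.05    -0.35     0.65]
d = (I − A) x:
  d_1 = (+0.75)·500 + (-0.20)·550 + (-0.25)·1050 = 2.500
  d_2 = (-0.05)·500 + (+0.65)·550 + (-0.10)·1050 = 227.500
  d_3 = (-0.05)·500 + (-0.35)·550 + (+0.65)·1050 = 465.000

d_1 = 2.500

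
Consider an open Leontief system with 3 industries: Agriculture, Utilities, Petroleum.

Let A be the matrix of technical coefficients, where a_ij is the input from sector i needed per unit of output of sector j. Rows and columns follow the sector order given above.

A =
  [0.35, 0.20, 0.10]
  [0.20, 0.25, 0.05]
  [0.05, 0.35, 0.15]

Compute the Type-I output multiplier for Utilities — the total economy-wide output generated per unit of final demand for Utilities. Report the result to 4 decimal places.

I − A =
  [   0.65    -0.20    -0.10]
  [  -0.20     0.75    -0.05]
  [  -0.05    -0.35     0.85]
Cofactors of I−A, C_ij = (−1)^(i+j)·(minor ij) (rows/columns in the sector order above):
  C_11 = (0.75)(0.85) − (-0.05)(-0.35) = 0.6200
  C_12 = −[(-0.20)(0.85) − (-0.05)(-0.05)] = 0.1725
  C_13 = (-0.20)(-0.35) − (0.75)(-0.05) = 0.1075
  C_21 = −[(-0.20)(0.85) − (-0.10)(-0.35)] = 0.2050
  C_22 = (0.65)(0.85) − (-0.10)(-0.05) = 0.5475
  C_23 = −[(0.65)(-0.35) − (-0.20)(-0.05)] = 0.2375
  C_31 = (-0.20)(-0.05) − (-0.10)(0.75) = 0.0850
  C_32 = −[(0.65)(-0.05) − (-0.10)(-0.20)] = 0.0525
  C_33 = (0.65)(0.75) − (-0.20)(-0.20) = 0.4475
det(I−A) = Σ_j (I−A)_1j·C_1j = (0.65)(0.6200) + (-0.20)(0.1725) + (-0.10)(0.1075) = 0.35775
adj(I−A) = Cᵀ =
  [ 0.6200   0.2050   0.0850]
  [ 0.1725   0.5475   0.0525]
  [ 0.1075   0.2375   0.4475]
(I − A)⁻¹ = adj(I−A) / det(I−A) ≈
  [   1.73305     0.57303     0.23760]
  [   0.48218     1.53040     0.14675]
  [   0.30049     0.66387     1.25087]
The output multiplier for sector j is the column-j sum of the Leontief inverse (I − A)⁻¹ = adj(I−A) / det(I−A).
Column U of adj(I−A): (0.2050, 0.5475, 0.2375); det(I−A) = 0.35775.
m_U = (0.2050 + 0.5475 + 0.2375) / 0.35775 = 0.99 / 0.35775 ≈ 2.7673.

m_U = 2.7673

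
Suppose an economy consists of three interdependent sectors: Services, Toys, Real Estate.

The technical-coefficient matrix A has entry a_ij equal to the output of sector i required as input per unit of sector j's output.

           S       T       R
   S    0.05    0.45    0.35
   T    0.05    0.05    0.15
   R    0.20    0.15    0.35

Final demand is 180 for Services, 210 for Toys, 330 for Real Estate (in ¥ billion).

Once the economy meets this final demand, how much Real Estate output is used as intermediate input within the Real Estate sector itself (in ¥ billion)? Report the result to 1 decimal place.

z_RR = 280.3

I − A =
  [   0.95    -0.45    -0.35]
  [  -0.05     0.95    -0.15]
  [  -0.20    -0.15     0.65]
Cofactors of I−A, C_ij = (−1)^(i+j)·(minor ij) (rows/columns in the sector order above):
  C_11 = (0.95)(0.65) − (-0.15)(-0.15) = 0.5950
  C_12 = −[(-0.05)(0.65) − (-0.15)(-0.20)] = 0.0625
  C_13 = (-0.05)(-0.15) − (0.95)(-0.20) = 0.1975
  C_21 = −[(-0.45)(0.65) − (-0.35)(-0.15)] = 0.3450
  C_22 = (0.95)(0.65) − (-0.35)(-0.20) = 0.5475
  C_23 = −[(0.95)(-0.15) − (-0.45)(-0.20)] = 0.2325
  C_31 = (-0.45)(-0.15) − (-0.35)(0.95) = 0.4000
  C_32 = −[(0.95)(-0.15) − (-0.35)(-0.05)] = 0.1600
  C_33 = (0.95)(0.95) − (-0.45)(-0.05) = 0.8800
det(I−A) = Σ_j (I−A)_1j·C_1j = (0.95)(0.5950) + (-0.45)(0.0625) + (-0.35)(0.1975) = 0.4680
adj(I−A) = Cᵀ =
  [ 0.5950   0.3450   0.4000]
  [ 0.0625   0.5475   0.1600]
  [ 0.1975   0.2325   0.8800]
(I − A)⁻¹ = adj(I−A) / det(I−A) ≈
  [   1.2714     0.7372     0.8547]
  [   0.1335     1.1699     0.3419]
  [   0.4220     0.4968     1.8803]
First solve x = (I − A)⁻¹ d = adj(I−A)·d / det(I−A); in particular x_R = (0.1975·180 + 0.2325·210 + 0.8800·330) / 0.4680 = 374.775 / 0.4680 ≈ 800.801.
Intermediate flow from R to R: z_RR = a_RR · x_R = 0.35 × 374.775 / 0.4680 = 131.17125 / 0.4680 ≈ 280.3.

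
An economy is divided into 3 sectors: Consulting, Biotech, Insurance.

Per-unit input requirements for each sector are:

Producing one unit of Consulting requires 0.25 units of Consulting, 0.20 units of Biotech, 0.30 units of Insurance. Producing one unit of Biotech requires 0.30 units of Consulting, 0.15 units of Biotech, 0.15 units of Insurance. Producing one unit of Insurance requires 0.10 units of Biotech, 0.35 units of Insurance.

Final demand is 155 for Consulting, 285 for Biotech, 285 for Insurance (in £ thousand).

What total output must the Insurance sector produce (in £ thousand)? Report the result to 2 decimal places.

x_3 = 750.37

I − A =
  [   0.75    -0.30     0.00]
  [  -0.20     0.85    -0.10]
  [  -0.30    -0.15     0.65]
Cofactors of I−A, C_ij = (−1)^(i+j)·(minor ij) (rows/columns in the sector order above):
  C_11 = (0.85)(0.65) − (-0.10)(-0.15) = 0.5375
  C_12 = −[(-0.20)(0.65) − (-0.10)(-0.30)] = 0.1600
  C_13 = (-0.20)(-0.15) − (0.85)(-0.30) = 0.2850
  C_21 = −[(-0.30)(0.65) − (0.00)(-0.15)] = 0.1950
  C_22 = (0.75)(0.65) − (0.00)(-0.30) = 0.4875
  C_23 = −[(0.75)(-0.15) − (-0.30)(-0.30)] = 0.2025
  C_31 = (-0.30)(-0.10) − (0.00)(0.85) = 0.0300
  C_32 = −[(0.75)(-0.10) − (0.00)(-0.20)] = 0.0750
  C_33 = (0.75)(0.85) − (-0.30)(-0.20) = 0.5775
det(I−A) = Σ_j (I−A)_1j·C_1j = (0.75)(0.5375) + (-0.30)(0.1600) + (0.00)(0.2850) = 0.355125
adj(I−A) = Cᵀ =
  [ 0.5375   0.1950   0.0300]
  [ 0.1600   0.4875   0.0750]
  [ 0.2850   0.2025   0.5775]
(I − A)⁻¹ = adj(I−A) / det(I−A) ≈
  [   1.5136     0.5491     0.0845]
  [   0.4505     1.3728     0.2112]
  [   0.8025     0.5702     1.6262]
x = (I − A)⁻¹ d = adj(I−A)·d / det(I−A), with det(I−A) = 0.355125:
  x_1 = (0.5375·155 + 0.1950·285 + 0.0300·285) / 0.355125 = 147.4375 / 0.355125 ≈ 415.17
  x_2 = (0.1600·155 + 0.4875·285 + 0.0750·285) / 0.355125 = 185.1125 / 0.355125 ≈ 521.26
  x_3 = (0.2850·155 + 0.2025·285 + 0.5775·285) / 0.355125 = 266.475 / 0.355125 ≈ 750.37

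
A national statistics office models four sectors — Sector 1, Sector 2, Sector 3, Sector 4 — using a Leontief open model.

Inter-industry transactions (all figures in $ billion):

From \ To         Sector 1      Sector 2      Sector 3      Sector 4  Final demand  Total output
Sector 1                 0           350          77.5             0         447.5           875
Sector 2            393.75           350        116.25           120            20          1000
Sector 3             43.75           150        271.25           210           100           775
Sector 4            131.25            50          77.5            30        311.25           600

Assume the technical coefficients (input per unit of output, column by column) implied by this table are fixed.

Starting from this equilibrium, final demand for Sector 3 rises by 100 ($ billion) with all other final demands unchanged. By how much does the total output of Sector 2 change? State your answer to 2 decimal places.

Technical coefficients a_ij = z_ij / X_j:
  a_11 = 0/875 = 0.00, a_21 = 393.75/875 = 0.45, a_31 = 43.75/875 = 0.05, a_41 = 131.25/875 = 0.15
  a_12 = 350/1000 = 0.35, a_22 = 350/1000 = 0.35, a_32 = 150/1000 = 0.15, a_42 = 50/1000 = 0.05
  a_13 = 77.5/775 = 0.10, a_23 = 116.25/775 = 0.15, a_33 = 271.25/775 = 0.35, a_43 = 77.5/775 = 0.10
  a_14 = 0/600 = 0.00, a_24 = 120/600 = 0.20, a_34 = 210/600 = 0.35, a_44 = 30/600 = 0.05
I − A =
  [   1.00    -0.35    -0.10     0.00]
  [  -0.45     0.65    -0.15    -0.20]
  [  -0.05    -0.15     0.65    -0.35]
  [  -0.15    -0.05    -0.10     0.95]
Compute the cofactors C_ij = (−1)^(i+j)·(3×3 minor ij) of I−A; the adjugate is their transpose:
adj(I−A) = Cᵀ =
  [ 0.345125   0.219875   0.117625   0.089625]
  [ 0.297625   0.572500   0.208250   0.197250]
  [ 0.141000   0.195000   0.447375   0.205875]
  [ 0.085000   0.085375   0.076625   0.285000]
det(I−A) = Σ_j (I−A)_1j·C_1j = (1.00)(0.345125) + (-0.35)(0.297625) + (-0.10)(0.141000) + (0.00)(0.085000) = 0.22685625
(I − A)⁻¹ = adj(I−A) / det(I−A) ≈
  [   1.5213     0.9692     0.5185     0.3951]
  [   1.3120     2.5236     0.9180     0.8695]
  [   0.6215     0.8596     1.9721     0.9075]
  [   0.3747     0.3763     0.3378     1.2563]
Δx = (I − A)⁻¹ Δd with Δd having +100 in the Sector 3 component and 0 elsewhere.
So Δx_2 = L_23 · (+100), where L_23 = adj(I−A)_23 / det(I−A) = 0.208250 / 0.22685625.
Δx_2 = 0.208250 × (+100) / 0.22685625 = 20.825 / 0.22685625 ≈ 91.80.

Δx_2 = 91.80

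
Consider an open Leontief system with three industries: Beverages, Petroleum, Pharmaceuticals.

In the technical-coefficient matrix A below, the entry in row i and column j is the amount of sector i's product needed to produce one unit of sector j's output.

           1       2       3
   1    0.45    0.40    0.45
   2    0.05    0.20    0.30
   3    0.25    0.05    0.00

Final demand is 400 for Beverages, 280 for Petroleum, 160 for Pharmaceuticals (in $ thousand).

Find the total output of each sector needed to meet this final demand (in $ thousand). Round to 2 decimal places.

I − A =
  [   0.55    -0.40    -0.45]
  [  -0.05     0.80    -0.30]
  [  -0.25    -0.05     1.00]
Cofactors of I−A, C_ij = (−1)^(i+j)·(minor ij) (rows/columns in the sector order above):
  C_11 = (0.80)(1.00) − (-0.30)(-0.05) = 0.7850
  C_12 = −[(-0.05)(1.00) − (-0.30)(-0.25)] = 0.1250
  C_13 = (-0.05)(-0.05) − (0.80)(-0.25) = 0.2025
  C_21 = −[(-0.40)(1.00) − (-0.45)(-0.05)] = 0.4225
  C_22 = (0.55)(1.00) − (-0.45)(-0.25) = 0.4375
  C_23 = −[(0.55)(-0.05) − (-0.40)(-0.25)] = 0.1275
  C_31 = (-0.40)(-0.30) − (-0.45)(0.80) = 0.4800
  C_32 = −[(0.55)(-0.30) − (-0.45)(-0.05)] = 0.1875
  C_33 = (0.55)(0.80) − (-0.40)(-0.05) = 0.4200
det(I−A) = Σ_j (I−A)_1j·C_1j = (0.55)(0.7850) + (-0.40)(0.1250) + (-0.45)(0.2025) = 0.290625
adj(I−A) = Cᵀ =
  [ 0.7850   0.4225   0.4800]
  [ 0.1250   0.4375   0.1875]
  [ 0.2025   0.1275   0.4200]
(I − A)⁻¹ = adj(I−A) / det(I−A) ≈
  [   2.7011     1.4538     1.6516]
  [   0.4301     1.5054     0.6452]
  [   0.6968     0.4387     1.4452]
x = (I − A)⁻¹ d = adj(I−A)·d / det(I−A), with det(I−A) = 0.290625:
  x_1 = (0.7850·400 + 0.4225·280 + 0.4800·160) / 0.290625 = 509.10 / 0.290625 ≈ 1751.74
  x_2 = (0.1250·400 + 0.4375·280 + 0.1875·160) / 0.290625 = 202.50 / 0.290625 ≈ 696.77
  x_3 = (0.2025·400 + 0.1275·280 + 0.4200·160) / 0.290625 = 183.90 / 0.290625 ≈ 632.77

x_1 = 1751.74, x_2 = 696.77, x_3 = 632.77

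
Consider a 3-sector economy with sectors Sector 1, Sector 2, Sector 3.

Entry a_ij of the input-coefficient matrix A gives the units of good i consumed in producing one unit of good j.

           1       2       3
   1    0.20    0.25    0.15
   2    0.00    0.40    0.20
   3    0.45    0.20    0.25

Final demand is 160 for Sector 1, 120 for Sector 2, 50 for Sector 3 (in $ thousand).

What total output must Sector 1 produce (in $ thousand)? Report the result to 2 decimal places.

I − A =
  [   0.80    -0.25    -0.15]
  [   0.00     0.60    -0.20]
  [  -0.45    -0.20     0.75]
Cofactors of I−A, C_ij = (−1)^(i+j)·(minor ij) (rows/columns in the sector order above):
  C_11 = (0.60)(0.75) − (-0.20)(-0.20) = 0.4100
  C_12 = −[(0.00)(0.75) − (-0.20)(-0.45)] = 0.0900
  C_13 = (0.00)(-0.20) − (0.60)(-0.45) = 0.2700
  C_21 = −[(-0.25)(0.75) − (-0.15)(-0.20)] = 0.2175
  C_22 = (0.80)(0.75) − (-0.15)(-0.45) = 0.5325
  C_23 = −[(0.80)(-0.20) − (-0.25)(-0.45)] = 0.2725
  C_31 = (-0.25)(-0.20) − (-0.15)(0.60) = 0.1400
  C_32 = −[(0.80)(-0.20) − (-0.15)(0.00)] = 0.1600
  C_33 = (0.80)(0.60) − (-0.25)(0.00) = 0.4800
det(I−A) = Σ_j (I−A)_1j·C_1j = (0.80)(0.4100) + (-0.25)(0.0900) + (-0.15)(0.2700) = 0.2650
adj(I−A) = Cᵀ =
  [ 0.4100   0.2175   0.1400]
  [ 0.0900   0.5325   0.1600]
  [ 0.2700   0.2725   0.4800]
(I − A)⁻¹ = adj(I−A) / det(I−A) ≈
  [   1.5472     0.8208     0.5283]
  [   0.3396     2.0094     0.6038]
  [   1.0189     1.0283     1.8113]
x = (I − A)⁻¹ d = adj(I−A)·d / det(I−A), with det(I−A) = 0.2650:
  x_1 = (0.4100·160 + 0.2175·120 + 0.1400·50) / 0.2650 = 98.70 / 0.2650 ≈ 372.45
  x_2 = (0.0900·160 + 0.5325·120 + 0.1600·50) / 0.2650 = 86.30 / 0.2650 ≈ 325.66
  x_3 = (0.2700·160 + 0.2725·120 + 0.4800·50) / 0.2650 = 99.90 / 0.2650 ≈ 376.98

x_1 = 372.45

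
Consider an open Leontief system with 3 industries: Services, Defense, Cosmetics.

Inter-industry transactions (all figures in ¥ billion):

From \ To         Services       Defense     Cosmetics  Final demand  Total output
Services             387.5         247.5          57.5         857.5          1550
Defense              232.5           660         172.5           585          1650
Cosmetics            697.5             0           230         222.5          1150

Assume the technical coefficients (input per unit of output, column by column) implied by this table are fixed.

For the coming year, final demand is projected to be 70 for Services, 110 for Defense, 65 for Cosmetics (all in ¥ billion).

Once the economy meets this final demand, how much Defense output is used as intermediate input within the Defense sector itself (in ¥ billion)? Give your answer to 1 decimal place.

Technical coefficients a_ij = z_ij / X_j:
  a_11 = 387.5/1550 = 0.25, a_21 = 232.5/1550 = 0.15, a_31 = 697.5/1550 = 0.45
  a_12 = 247.5/1650 = 0.15, a_22 = 660/1650 = 0.40, a_32 = 0/1650 = 0.00
  a_13 = 57.5/1150 = 0.05, a_23 = 172.5/1150 = 0.15, a_33 = 230/1150 = 0.20
I − A =
  [   0.75    -0.15    -0.05]
  [  -0.15     0.60    -0.15]
  [  -0.45     0.00     0.80]
Cofactors of I−A, C_ij = (−1)^(i+j)·(minor ij) (rows/columns in the sector order above):
  C_11 = (0.60)(0.80) − (-0.15)(0.00) = 0.4800
  C_12 = −[(-0.15)(0.80) − (-0.15)(-0.45)] = 0.1875
  C_13 = (-0.15)(0.00) − (0.60)(-0.45) = 0.2700
  C_21 = −[(-0.15)(0.80) − (-0.05)(0.00)] = 0.1200
  C_22 = (0.75)(0.80) − (-0.05)(-0.45) = 0.5775
  C_23 = −[(0.75)(0.00) − (-0.15)(-0.45)] = 0.0675
  C_31 = (-0.15)(-0.15) − (-0.05)(0.60) = 0.0525
  C_32 = −[(0.75)(-0.15) − (-0.05)(-0.15)] = 0.1200
  C_33 = (0.75)(0.60) − (-0.15)(-0.15) = 0.4275
det(I−A) = Σ_j (I−A)_1j·C_1j = (0.75)(0.4800) + (-0.15)(0.1875) + (-0.05)(0.2700) = 0.318375
adj(I−A) = Cᵀ =
  [ 0.4800   0.1200   0.0525]
  [ 0.1875   0.5775   0.1200]
  [ 0.2700   0.0675   0.4275]
(I − A)⁻¹ = adj(I−A) / det(I−A) ≈
  [   1.5077     0.3769     0.1649]
  [   0.5889     1.8139     0.3769]
  [   0.8481     0.2120     1.3428]
First solve x = (I − A)⁻¹ d = adj(I−A)·d / det(I−A); in particular x_2 = (0.1875·70 + 0.5775·110 + 0.1200·65) / 0.318375 = 84.45 / 0.318375 ≈ 265.253.
Intermediate flow from 2 to 2: z_22 = a_22 · x_2 = 0.40 × 84.45 / 0.318375 = 33.78 / 0.318375 ≈ 106.1.

z_22 = 106.1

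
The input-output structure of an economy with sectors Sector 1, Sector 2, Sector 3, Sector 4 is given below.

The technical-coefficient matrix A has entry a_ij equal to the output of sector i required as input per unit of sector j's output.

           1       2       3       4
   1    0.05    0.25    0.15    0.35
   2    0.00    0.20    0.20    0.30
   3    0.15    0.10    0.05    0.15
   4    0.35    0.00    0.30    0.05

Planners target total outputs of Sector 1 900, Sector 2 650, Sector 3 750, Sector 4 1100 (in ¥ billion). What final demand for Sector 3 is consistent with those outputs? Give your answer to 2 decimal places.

d_3 = 347.50

I − A =
  [   0.95    -0.25    -0.15    -0.35]
  [   0.00     0.80    -0.20    -0.30]
  [  -0.15    -0.10     0.95    -0.15]
  [  -0.35     0.00    -0.30     0.95]
d = (I − A) x:
  d_1 = (+0.95)·900 + (-0.25)·650 + (-0.15)·750 + (-0.35)·1100 = 195.00
  d_2 = (+0.00)·900 + (+0.80)·650 + (-0.20)·750 + (-0.30)·1100 = 40.00
  d_3 = (-0.15)·900 + (-0.10)·650 + (+0.95)·750 + (-0.15)·1100 = 347.50
  d_4 = (-0.35)·900 + (+0.00)·650 + (-0.30)·750 + (+0.95)·1100 = 505.00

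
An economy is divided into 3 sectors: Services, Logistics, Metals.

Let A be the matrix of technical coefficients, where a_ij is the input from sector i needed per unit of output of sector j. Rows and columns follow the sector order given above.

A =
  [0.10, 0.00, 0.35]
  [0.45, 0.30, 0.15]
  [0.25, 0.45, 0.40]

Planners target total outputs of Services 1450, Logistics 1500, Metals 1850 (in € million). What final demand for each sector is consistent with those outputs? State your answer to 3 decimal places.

d_1 = 657.500, d_2 = 120.000, d_3 = 72.500

I − A =
  [   0.90     0.00    -0.35]
  [  -0.45     0.70    -0.15]
  [  -0.25    -0.45     0.60]
d = (I − A) x:
  d_1 = (+0.90)·1450 + (+0.00)·1500 + (-0.35)·1850 = 657.500
  d_2 = (-0.45)·1450 + (+0.70)·1500 + (-0.15)·1850 = 120.000
  d_3 = (-0.25)·1450 + (-0.45)·1500 + (+0.60)·1850 = 72.500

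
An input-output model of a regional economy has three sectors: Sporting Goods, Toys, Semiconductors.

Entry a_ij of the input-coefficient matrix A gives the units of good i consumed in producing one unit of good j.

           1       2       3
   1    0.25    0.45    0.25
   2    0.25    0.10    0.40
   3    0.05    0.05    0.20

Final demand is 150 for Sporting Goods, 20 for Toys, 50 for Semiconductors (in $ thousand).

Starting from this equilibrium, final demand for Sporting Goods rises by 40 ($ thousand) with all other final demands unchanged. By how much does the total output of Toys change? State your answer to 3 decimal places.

I − A =
  [   0.75    -0.45    -0.25]
  [  -0.25     0.90    -0.40]
  [  -0.05    -0.05     0.80]
Cofactors of I−A, C_ij = (−1)^(i+j)·(minor ij) (rows/columns in the sector order above):
  C_11 = (0.90)(0.80) − (-0.40)(-0.05) = 0.7000
  C_12 = −[(-0.25)(0.80) − (-0.40)(-0.05)] = 0.2200
  C_13 = (-0.25)(-0.05) − (0.90)(-0.05) = 0.0575
  C_21 = −[(-0.45)(0.80) − (-0.25)(-0.05)] = 0.3725
  C_22 = (0.75)(0.80) − (-0.25)(-0.05) = 0.5875
  C_23 = −[(0.75)(-0.05) − (-0.45)(-0.05)] = 0.0600
  C_31 = (-0.45)(-0.40) − (-0.25)(0.90) = 0.4050
  C_32 = −[(0.75)(-0.40) − (-0.25)(-0.25)] = 0.3625
  C_33 = (0.75)(0.90) − (-0.45)(-0.25) = 0.5625
det(I−A) = Σ_j (I−A)_1j·C_1j = (0.75)(0.7000) + (-0.45)(0.2200) + (-0.25)(0.0575) = 0.411625
adj(I−A) = Cᵀ =
  [ 0.7000   0.3725   0.4050]
  [ 0.2200   0.5875   0.3625]
  [ 0.0575   0.0600   0.5625]
(I − A)⁻¹ = adj(I−A) / det(I−A) ≈
  [   1.7006     0.9049     0.9839]
  [   0.5345     1.4273     0.8807]
  [   0.1397     0.1458     1.3665]
Δx = (I − A)⁻¹ Δd with Δd having +40 in the Sporting Goods component and 0 elsewhere.
So Δx_2 = L_21 · (+40), where L_21 = adj(I−A)_21 / det(I−A) = 0.2200 / 0.411625.
Δx_2 = 0.2200 × (+40) / 0.411625 = 8.80 / 0.411625 ≈ 21.379.

Δx_2 = 21.379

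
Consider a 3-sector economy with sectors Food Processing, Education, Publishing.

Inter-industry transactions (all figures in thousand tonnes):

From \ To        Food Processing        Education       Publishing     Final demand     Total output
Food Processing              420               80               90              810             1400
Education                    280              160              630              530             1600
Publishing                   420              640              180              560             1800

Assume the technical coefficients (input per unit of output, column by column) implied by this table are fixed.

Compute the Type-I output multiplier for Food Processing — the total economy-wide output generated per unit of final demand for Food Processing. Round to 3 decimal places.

m_F = 2.985

Technical coefficients a_ij = z_ij / X_j:
  a_FF = 420/1400 = 0.30, a_EF = 280/1400 = 0.20, a_PF = 420/1400 = 0.30
  a_FE = 80/1600 = 0.05, a_EE = 160/1600 = 0.10, a_PE = 640/1600 = 0.40
  a_FP = 90/1800 = 0.05, a_EP = 630/1800 = 0.35, a_PP = 180/1800 = 0.10
I − A =
  [   0.70    -0.05    -0.05]
  [  -0.20     0.90    -0.35]
  [  -0.30    -0.40     0.90]
Cofactors of I−A, C_ij = (−1)^(i+j)·(minor ij) (rows/columns in the sector order above):
  C_11 = (0.90)(0.90) − (-0.35)(-0.40) = 0.6700
  C_12 = −[(-0.20)(0.90) − (-0.35)(-0.30)] = 0.2850
  C_13 = (-0.20)(-0.40) − (0.90)(-0.30) = 0.3500
  C_21 = −[(-0.05)(0.90) − (-0.05)(-0.40)] = 0.0650
  C_22 = (0.70)(0.90) − (-0.05)(-0.30) = 0.6150
  C_23 = −[(0.70)(-0.40) − (-0.05)(-0.30)] = 0.2950
  C_31 = (-0.05)(-0.35) − (-0.05)(0.90) = 0.0625
  C_32 = −[(0.70)(-0.35) − (-0.05)(-0.20)] = 0.2550
  C_33 = (0.70)(0.90) − (-0.05)(-0.20) = 0.6200
det(I−A) = Σ_j (I−A)_1j·C_1j = (0.70)(0.6700) + (-0.05)(0.2850) + (-0.05)(0.3500) = 0.43725
adj(I−A) = Cᵀ =
  [ 0.6700   0.0650   0.0625]
  [ 0.2850   0.6150   0.2550]
  [ 0.3500   0.2950   0.6200]
(I − A)⁻¹ = adj(I−A) / det(I−A) ≈
  [   1.5323     0.1487     0.1429]
  [   0.6518     1.4065     0.5832]
  [   0.8005     0.6747     1.4180]
The output multiplier for sector j is the column-j sum of the Leontief inverse (I − A)⁻¹ = adj(I−A) / det(I−A).
Column F of adj(I−A): (0.6700, 0.2850, 0.3500); det(I−A) = 0.43725.
m_F = (0.6700 + 0.2850 + 0.3500) / 0.43725 = 1.305 / 0.43725 ≈ 2.985.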